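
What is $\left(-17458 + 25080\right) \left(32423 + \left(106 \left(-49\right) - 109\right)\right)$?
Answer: $206708640$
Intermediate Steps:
$\left(-17458 + 25080\right) \left(32423 + \left(106 \left(-49\right) - 109\right)\right) = 7622 \left(32423 - 5303\right) = 7622 \cdot 27120 = 206708640$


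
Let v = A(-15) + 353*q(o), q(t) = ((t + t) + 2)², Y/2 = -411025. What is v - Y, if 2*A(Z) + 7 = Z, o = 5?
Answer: 872871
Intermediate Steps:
A(Z) = -7/2 + Z/2
Y = -822050 (Y = 2*(-411025) = -822050)
q(t) = (2 + 2*t)² (q(t) = (2*t + 2)² = (2 + 2*t)²)
v = 50821 (v = (-7/2 + (½)*(-15)) + 353*(4*(1 + 5)²) = (-7/2 - 15/2) + 353*(4*6²) = -11 + 353*(4*36) = -11 + 353*144 = -11 + 50832 = 50821)
v - Y = 50821 - 1*(-822050) = 50821 + 822050 = 872871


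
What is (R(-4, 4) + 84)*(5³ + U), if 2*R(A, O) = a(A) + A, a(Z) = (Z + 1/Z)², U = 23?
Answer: 107781/8 ≈ 13473.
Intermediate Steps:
R(A, O) = A/2 + (1 + A²)²/(2*A²) (R(A, O) = ((1 + A²)²/A² + A)/2 = (A + (1 + A²)²/A²)/2 = A/2 + (1 + A²)²/(2*A²))
(R(-4, 4) + 84)*(5³ + U) = ((½)*((-4)³ + (1 + (-4)²)²)/(-4)² + 84)*(5³ + 23) = ((½)*(1/16)*(-64 + (1 + 16)²) + 84)*(125 + 23) = ((½)*(1/16)*(-64 + 17²) + 84)*148 = ((½)*(1/16)*(-64 + 289) + 84)*148 = ((½)*(1/16)*225 + 84)*148 = (225/32 + 84)*148 = (2913/32)*148 = 107781/8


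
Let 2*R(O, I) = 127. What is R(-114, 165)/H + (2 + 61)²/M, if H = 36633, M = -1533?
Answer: -13838003/5348418 ≈ -2.5873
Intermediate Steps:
R(O, I) = 127/2 (R(O, I) = (½)*127 = 127/2)
R(-114, 165)/H + (2 + 61)²/M = (127/2)/36633 + (2 + 61)²/(-1533) = (127/2)*(1/36633) + 63²*(-1/1533) = 127/73266 + 3969*(-1/1533) = 127/73266 - 189/73 = -13838003/5348418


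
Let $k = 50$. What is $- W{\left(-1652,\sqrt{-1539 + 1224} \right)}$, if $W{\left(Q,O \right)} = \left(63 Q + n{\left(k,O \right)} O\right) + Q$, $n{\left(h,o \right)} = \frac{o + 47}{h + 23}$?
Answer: $\frac{7718459}{73} - \frac{141 i \sqrt{35}}{73} \approx 1.0573 \cdot 10^{5} - 11.427 i$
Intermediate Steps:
$n{\left(h,o \right)} = \frac{47 + o}{23 + h}$
$W{\left(Q,O \right)} = 64 Q + O \left(\frac{47}{73} + \frac{O}{73}\right)$ ($W{\left(Q,O \right)} = \left(63 Q + \frac{47 + O}{23 + 50} O\right) + Q = \left(63 Q + \frac{47 + O}{73} O\right) + Q = \left(63 Q + \left(\frac{47}{73} + \frac{O}{73}\right) O\right) + Q = \left(63 Q + O \left(\frac{47}{73} + \frac{O}{73}\right)\right) + Q = 64 Q + O \left(\frac{47}{73} + \frac{O}{73}\right)$)
$- W{\left(-1652,\sqrt{-1539 + 1224} \right)} = - (64 \left(-1652\right) + \frac{\sqrt{-1539 + 1224} \left(47 + \sqrt{-1539 + 1224}\right)}{73}) = - (-105728 + \frac{\sqrt{-315} \left(47 + \sqrt{-315}\right)}{73}) = - (-105728 + \frac{3 i \sqrt{35} \left(47 + 3 i \sqrt{35}\right)}{73}) = 105728 - \frac{3 i \sqrt{35} \left(47 + 3 i \sqrt{35}\right)}{73}$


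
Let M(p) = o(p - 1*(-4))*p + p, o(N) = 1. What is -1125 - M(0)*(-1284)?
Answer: -1125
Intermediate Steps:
M(p) = 2*p (M(p) = 1*p + p = p + p = 2*p)
-1125 - M(0)*(-1284) = -1125 - 2*0*(-1284) = -1125 - 1*0*(-1284) = -1125 + 0*(-1284) = -1125 + 0 = -1125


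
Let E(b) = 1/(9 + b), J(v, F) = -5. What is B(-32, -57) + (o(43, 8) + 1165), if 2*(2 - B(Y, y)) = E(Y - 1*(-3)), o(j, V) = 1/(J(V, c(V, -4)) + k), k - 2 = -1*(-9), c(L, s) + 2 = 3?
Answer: 140063/120 ≈ 1167.2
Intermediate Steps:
c(L, s) = 1 (c(L, s) = -2 + 3 = 1)
k = 11 (k = 2 - 1*(-9) = 2 + 9 = 11)
o(j, V) = ⅙ (o(j, V) = 1/(-5 + 11) = 1/6 = ⅙)
B(Y, y) = 2 - 1/(2*(12 + Y)) (B(Y, y) = 2 - 1/(2*(9 + (Y - 1*(-3)))) = 2 - 1/(2*(9 + (Y + 3))) = 2 - 1/(2*(9 + (3 + Y))) = 2 - 1/(2*(12 + Y)))
B(-32, -57) + (o(43, 8) + 1165) = (47 + 4*(-32))/(2*(12 - 32)) + (⅙ + 1165) = (½)*(47 - 128)/(-20) + 6991/6 = (½)*(-1/20)*(-81) + 6991/6 = 81/40 + 6991/6 = 140063/120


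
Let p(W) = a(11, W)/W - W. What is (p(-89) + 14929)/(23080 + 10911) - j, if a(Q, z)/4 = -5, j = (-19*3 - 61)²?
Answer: -42121534254/3025199 ≈ -13924.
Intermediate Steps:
j = 13924 (j = (-57 - 61)² = (-118)² = 13924)
a(Q, z) = -20 (a(Q, z) = 4*(-5) = -20)
p(W) = -W - 20/W (p(W) = -20/W - W = -W - 20/W)
(p(-89) + 14929)/(23080 + 10911) - j = ((-1*(-89) - 20/(-89)) + 14929)/(23080 + 10911) - 1*13924 = ((89 - 20*(-1/89)) + 14929)/33991 - 13924 = ((89 + 20/89) + 14929)*(1/33991) - 13924 = (7941/89 + 14929)*(1/33991) - 13924 = (1336622/89)*(1/33991) - 13924 = 1336622/3025199 - 13924 = -42121534254/3025199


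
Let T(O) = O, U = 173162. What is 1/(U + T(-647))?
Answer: 1/172515 ≈ 5.7966e-6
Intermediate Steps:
1/(U + T(-647)) = 1/(173162 - 647) = 1/172515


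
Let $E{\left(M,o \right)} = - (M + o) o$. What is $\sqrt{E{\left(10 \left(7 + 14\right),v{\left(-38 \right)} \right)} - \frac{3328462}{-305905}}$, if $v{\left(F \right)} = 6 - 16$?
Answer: $\frac{9 \sqrt{2323134953310}}{305905} \approx 44.843$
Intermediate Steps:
$v{\left(F \right)} = -10$ ($v{\left(F \right)} = 6 - 16 = -10$)
$E{\left(M,o \right)} = o \left(- M - o\right)$ ($E{\left(M,o \right)} = \left(- M - o\right) o = o \left(- M - o\right)$)
$\sqrt{E{\left(10 \left(7 + 14\right),v{\left(-38 \right)} \right)} - \frac{3328462}{-305905}} = \sqrt{\left(-1\right) \left(-10\right) \left(10 \left(7 + 14\right) - 10\right) - \frac{3328462}{-305905}} = \sqrt{\left(-1\right) \left(-10\right) \left(10 \cdot 21 - 10\right) - - \frac{3328462}{305905}} = \sqrt{\left(-1\right) \left(-10\right) \left(210 - 10\right) + \frac{3328462}{305905}} = \sqrt{\left(-1\right) \left(-10\right) 200 + \frac{3328462}{305905}} = \sqrt{2000 + \frac{3328462}{305905}} = \sqrt{\frac{615138462}{305905}} = \frac{9 \sqrt{2323134953310}}{305905}$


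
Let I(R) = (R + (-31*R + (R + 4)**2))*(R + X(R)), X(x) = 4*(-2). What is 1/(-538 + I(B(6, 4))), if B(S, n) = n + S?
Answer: -1/746 ≈ -0.0013405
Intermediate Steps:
B(S, n) = S + n
X(x) = -8
I(R) = (-8 + R)*((4 + R)**2 - 30*R) (I(R) = (R + (-31*R + (R + 4)**2))*(R - 8) = (R + (-31*R + (4 + R)**2))*(-8 + R) = (R + ((4 + R)**2 - 31*R))*(-8 + R) = ((4 + R)**2 - 30*R)*(-8 + R) = (-8 + R)*((4 + R)**2 - 30*R))
1/(-538 + I(B(6, 4))) = 1/(-538 + (-128 + (6 + 4)**3 - 30*(6 + 4)**2 + 192*(6 + 4))) = 1/(-538 + (-128 + 10**3 - 30*10**2 + 192*10)) = 1/(-538 + (-128 + 1000 - 30*100 + 1920)) = 1/(-538 + (-128 + 1000 - 3000 + 1920)) = 1/(-538 - 208) = 1/(-746) = -1/746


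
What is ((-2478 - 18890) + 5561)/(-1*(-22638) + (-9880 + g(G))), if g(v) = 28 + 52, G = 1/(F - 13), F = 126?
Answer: -15807/12838 ≈ -1.2313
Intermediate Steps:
G = 1/113 (G = 1/(126 - 13) = 1/113 ≈ 0.0088496)
g(v) = 80
((-2478 - 18890) + 5561)/(-1*(-22638) + (-9880 + g(G))) = ((-2478 - 18890) + 5561)/(-1*(-22638) + (-9880 + 80)) = (-21368 + 5561)/(22638 - 9800) = -15807/12838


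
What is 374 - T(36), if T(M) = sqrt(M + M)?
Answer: 374 - 6*sqrt(2) ≈ 365.51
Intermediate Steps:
T(M) = sqrt(2)*sqrt(M) (T(M) = sqrt(2*M) = sqrt(2)*sqrt(M))
374 - T(36) = 374 - sqrt(2)*sqrt(36) = 374 - sqrt(2)*6 = 374 - 6*sqrt(2)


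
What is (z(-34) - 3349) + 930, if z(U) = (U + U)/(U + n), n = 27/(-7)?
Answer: -640559/265 ≈ -2417.2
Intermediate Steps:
n = -27/7 (n = 27*(-⅐) = -27/7 ≈ -3.8571)
z(U) = 2*U/(-27/7 + U) (z(U) = (U + U)/(U - 27/7) = (2*U)/(-27/7 + U) = 2*U/(-27/7 + U))
(z(-34) - 3349) + 930 = (14*(-34)/(-27 + 7*(-34)) - 3349) + 930 = (14*(-34)/(-27 - 238) - 3349) + 930 = (14*(-34)/(-265) - 3349) + 930 = (14*(-34)*(-1/265) - 3349) + 930 = (476/265 - 3349) + 930 = -887009/265 + 930 = -640559/265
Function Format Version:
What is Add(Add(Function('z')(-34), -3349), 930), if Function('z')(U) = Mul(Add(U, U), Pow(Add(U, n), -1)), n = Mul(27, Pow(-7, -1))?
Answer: Rational(-640559, 265) ≈ -2417.2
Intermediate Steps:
n = Rational(-27, 7) (n = Mul(27, Rational(-1, 7)) = Rational(-27, 7) ≈ -3.8571)
Function('z')(U) = Mul(2, U, Pow(Add(Rational(-27, 7), U), -1)) (Function('z')(U) = Mul(Add(U, U), Pow(Add(U, Rational(-27, 7)), -1)) = Mul(Mul(2, U), Pow(Add(Rational(-27, 7), U), -1)) = Mul(2, U, Pow(Add(Rational(-27, 7), U), -1)))
Add(Add(Function('z')(-34), -3349), 930) = Add(Add(Mul(14, -34, Pow(Add(-27, Mul(7, -34)), -1)), -3349), 930) = Add(Add(Mul(14, -34, Pow(Add(-27, -238), -1)), -3349), 930) = Add(Add(Mul(14, -34, Pow(-265, -1)), -3349), 930) = Add(Add(Mul(14, -34, Rational(-1, 265)), -3349), 930) = Add(Add(Rational(476, 265), -3349), 930) = Add(Rational(-887009, 265), 930) = Rational(-640559, 265)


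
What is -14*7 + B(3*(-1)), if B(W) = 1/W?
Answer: -295/3 ≈ -98.333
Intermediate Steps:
B(W) = 1/W
-14*7 + B(3*(-1)) = -14*7 + 1/(3*(-1)) = -98 + 1/(-3) = -98 - 1/3 = -295/3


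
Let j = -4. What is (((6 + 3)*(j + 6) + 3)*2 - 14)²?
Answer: 784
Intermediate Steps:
(((6 + 3)*(j + 6) + 3)*2 - 14)² = (((6 + 3)*(-4 + 6) + 3)*2 - 14)² = ((9*2 + 3)*2 - 14)² = ((18 + 3)*2 - 14)² = (21*2 - 14)² = (42 - 14)² = 28² = 784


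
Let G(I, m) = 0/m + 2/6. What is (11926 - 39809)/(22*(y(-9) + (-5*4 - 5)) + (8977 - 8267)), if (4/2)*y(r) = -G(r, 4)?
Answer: -83649/469 ≈ -178.36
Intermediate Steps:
G(I, m) = 1/3 (G(I, m) = 0 + 2*(1/6) = 0 + 1/3 = 1/3)
y(r) = -1/6 (y(r) = (-1*1/3)/2 = (1/2)*(-1/3) = -1/6)
(11926 - 39809)/(22*(y(-9) + (-5*4 - 5)) + (8977 - 8267)) = (11926 - 39809)/(22*(-1/6 + (-5*4 - 5)) + (8977 - 8267)) = -27883/(22*(-1/6 + (-20 - 5)) + 710) = -27883/(22*(-1/6 - 25) + 710) = -27883/(22*(-151/6) + 710) = -27883/(-1661/3 + 710) = -27883/469/3 = -27883*3/469 = -83649/469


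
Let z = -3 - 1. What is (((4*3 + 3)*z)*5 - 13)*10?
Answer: -3130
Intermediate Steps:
z = -4
(((4*3 + 3)*z)*5 - 13)*10 = (((4*3 + 3)*(-4))*5 - 13)*10 = (((12 + 3)*(-4))*5 - 13)*10 = ((15*(-4))*5 - 13)*10 = (-60*5 - 13)*10 = (-300 - 13)*10 = -313*10 = -3130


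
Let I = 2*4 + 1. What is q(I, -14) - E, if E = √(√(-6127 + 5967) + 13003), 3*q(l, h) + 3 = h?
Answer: -17/3 - √(13003 + 4*I*√10) ≈ -119.7 - 0.055464*I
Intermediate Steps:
I = 9 (I = 8 + 1 = 9)
q(l, h) = -1 + h/3
E = √(13003 + 4*I*√10) (E = √(√(-160) + 13003) = √(4*I*√10 + 13003) = √(13003 + 4*I*√10) ≈ 114.03 + 0.0555*I)
q(I, -14) - E = (-1 + (⅓)*(-14)) - √(13003 + 4*I*√10) = (-1 - 14/3) - √(13003 + 4*I*√10) = -17/3 - √(13003 + 4*I*√10)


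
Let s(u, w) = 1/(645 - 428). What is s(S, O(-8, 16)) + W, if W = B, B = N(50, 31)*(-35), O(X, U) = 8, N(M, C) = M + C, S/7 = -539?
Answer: -615194/217 ≈ -2835.0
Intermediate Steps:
S = -3773 (S = 7*(-539) = -3773)
N(M, C) = C + M
B = -2835 (B = (31 + 50)*(-35) = 81*(-35) = -2835)
s(u, w) = 1/217
W = -2835
s(S, O(-8, 16)) + W = 1/217 - 2835 = -615194/217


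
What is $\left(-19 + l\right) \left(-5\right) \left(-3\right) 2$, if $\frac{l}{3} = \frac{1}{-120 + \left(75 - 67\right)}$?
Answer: $- \frac{31965}{56} \approx -570.8$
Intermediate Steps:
$l = - \frac{3}{112}$ ($l = \frac{3}{-120 + \left(75 - 67\right)} = \frac{3}{-120 + 8} = \frac{3}{-112} = 3 \left(- \frac{1}{112}\right) = - \frac{3}{112} \approx -0.026786$)
$\left(-19 + l\right) \left(-5\right) \left(-3\right) 2 = \left(-19 - \frac{3}{112}\right) \left(-5\right) \left(-3\right) 2 = - \frac{2131 \cdot 15 \cdot 2}{112} = \left(- \frac{2131}{112}\right) 30 = - \frac{31965}{56}$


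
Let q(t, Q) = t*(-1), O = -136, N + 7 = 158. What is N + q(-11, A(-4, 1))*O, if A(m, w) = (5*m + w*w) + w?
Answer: -1345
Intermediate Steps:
N = 151 (N = -7 + 158 = 151)
A(m, w) = w + w**2 + 5*m (A(m, w) = (5*m + w**2) + w = (w**2 + 5*m) + w = w + w**2 + 5*m)
q(t, Q) = -t
N + q(-11, A(-4, 1))*O = 151 - 1*(-11)*(-136) = 151 + 11*(-136) = 151 - 1496 = -1345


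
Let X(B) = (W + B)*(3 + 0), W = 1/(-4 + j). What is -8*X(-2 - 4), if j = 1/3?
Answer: 1656/11 ≈ 150.55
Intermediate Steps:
j = ⅓ ≈ 0.33333
W = -3/11 (W = 1/(-4 + ⅓) = 1/(-11/3) = -3/11 ≈ -0.27273)
X(B) = -9/11 + 3*B (X(B) = (-3/11 + B)*(3 + 0) = (-3/11 + B)*3 = -9/11 + 3*B)
-8*X(-2 - 4) = -8*(-9/11 + 3*(-2 - 4)) = -8*(-9/11 + 3*(-6)) = -8*(-9/11 - 18) = -8*(-207/11) = 1656/11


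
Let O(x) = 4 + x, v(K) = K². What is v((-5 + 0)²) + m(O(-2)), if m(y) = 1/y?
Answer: 1251/2 ≈ 625.50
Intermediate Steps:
v((-5 + 0)²) + m(O(-2)) = ((-5 + 0)²)² + 1/(4 - 2) = ((-5)²)² + 1/2 = 25² + ½ = 625 + ½ = 1251/2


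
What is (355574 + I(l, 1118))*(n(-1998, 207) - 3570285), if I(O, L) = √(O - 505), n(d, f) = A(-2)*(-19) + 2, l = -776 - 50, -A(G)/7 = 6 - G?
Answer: -1269121476706 - 39261409*I*√11 ≈ -1.2691e+12 - 1.3022e+8*I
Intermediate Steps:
A(G) = -42 + 7*G (A(G) = -7*(6 - G) = -42 + 7*G)
l = -826
n(d, f) = 1066 (n(d, f) = (-42 + 7*(-2))*(-19) + 2 = (-42 - 14)*(-19) + 2 = -56*(-19) + 2 = 1064 + 2 = 1066)
I(O, L) = √(-505 + O)
(355574 + I(l, 1118))*(n(-1998, 207) - 3570285) = (355574 + √(-505 - 826))*(1066 - 3570285) = (355574 + √(-1331))*(-3569219) = (355574 + 11*I*√11)*(-3569219) = -1269121476706 - 39261409*I*√11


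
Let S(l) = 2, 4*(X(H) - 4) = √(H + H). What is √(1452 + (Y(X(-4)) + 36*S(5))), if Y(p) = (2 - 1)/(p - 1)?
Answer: √2*√((4573 + 762*I*√2)/(6 + I*√2)) ≈ 39.042 - 0.00095322*I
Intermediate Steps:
X(H) = 4 + √2*√H/4 (X(H) = 4 + √(H + H)/4 = 4 + √(2*H)/4 = 4 + (√2*√H)/4 = 4 + √2*√H/4)
Y(p) = 1/(-1 + p)
√(1452 + (Y(X(-4)) + 36*S(5))) = √(1452 + (1/(-1 + (4 + √2*√(-4)/4)) + 36*2)) = √(1452 + (1/(-1 + (4 + √2*(2*I)/4)) + 72)) = √(1452 + (1/(-1 + (4 + I*√2/2)) + 72)) = √(1452 + (1/(3 + I*√2/2) + 72)) = √(1452 + (72 + 1/(3 + I*√2/2))) = √(1524 + 1/(3 + I*√2/2))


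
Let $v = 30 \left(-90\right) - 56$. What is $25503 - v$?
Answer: $28259$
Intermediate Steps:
$v = -2756$ ($v = -2700 - 56 = -2756$)
$25503 - v = 25503 - -2756 = 25503 + 2756 = 28259$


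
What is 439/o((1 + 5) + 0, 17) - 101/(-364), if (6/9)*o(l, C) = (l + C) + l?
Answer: 328379/31668 ≈ 10.369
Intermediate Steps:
o(l, C) = 3*l + 3*C/2 (o(l, C) = 3*((l + C) + l)/2 = 3*((C + l) + l)/2 = 3*(C + 2*l)/2 = 3*l + 3*C/2)
439/o((1 + 5) + 0, 17) - 101/(-364) = 439/(3*((1 + 5) + 0) + (3/2)*17) - 101/(-364) = 439/(3*(6 + 0) + 51/2) - 101*(-1/364) = 439/(3*6 + 51/2) + 101/364 = 439/(18 + 51/2) + 101/364 = 439/(87/2) + 101/364 = 439*(2/87) + 101/364 = 878/87 + 101/364 = 328379/31668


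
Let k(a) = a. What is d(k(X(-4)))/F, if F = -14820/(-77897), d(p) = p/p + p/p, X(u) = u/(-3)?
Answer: 77897/7410 ≈ 10.512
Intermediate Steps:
X(u) = -u/3 (X(u) = u*(-⅓) = -u/3)
d(p) = 2 (d(p) = 1 + 1 = 2)
F = 14820/77897 (F = -14820*(-1/77897) = 14820/77897 ≈ 0.19025)
d(k(X(-4)))/F = 2/(14820/77897) = 2*(77897/14820) = 77897/7410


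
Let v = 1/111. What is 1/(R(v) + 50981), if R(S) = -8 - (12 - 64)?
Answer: 1/51025 ≈ 1.9598e-5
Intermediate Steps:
v = 1/111 ≈ 0.0090090
R(S) = 44 (R(S) = -8 - 1*(-52) = -8 + 52 = 44)
1/(R(v) + 50981) = 1/(44 + 50981) = 1/51025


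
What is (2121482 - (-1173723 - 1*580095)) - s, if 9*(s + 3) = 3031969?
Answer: 31845758/9 ≈ 3.5384e+6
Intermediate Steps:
s = 3031942/9 (s = -3 + (⅑)*3031969 = -3 + 3031969/9 = 3031942/9 ≈ 3.3688e+5)
(2121482 - (-1173723 - 1*580095)) - s = (2121482 - (-1173723 - 1*580095)) - 1*3031942/9 = (2121482 - (-1173723 - 580095)) - 3031942/9 = (2121482 - 1*(-1753818)) - 3031942/9 = (2121482 + 1753818) - 3031942/9 = 3875300 - 3031942/9 = 31845758/9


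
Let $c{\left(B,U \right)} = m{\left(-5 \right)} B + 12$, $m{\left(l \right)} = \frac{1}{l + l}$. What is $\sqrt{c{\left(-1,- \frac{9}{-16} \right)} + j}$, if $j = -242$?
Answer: $\frac{11 i \sqrt{190}}{10} \approx 15.162 i$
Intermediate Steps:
$m{\left(l \right)} = \frac{1}{2 l}$
$c{\left(B,U \right)} = 12 - \frac{B}{10}$ ($c{\left(B,U \right)} = \frac{1}{2 \left(-5\right)} B + 12 = \frac{1}{2} \left(- \frac{1}{5}\right) B + 12 = - \frac{B}{10} + 12 = 12 - \frac{B}{10}$)
$\sqrt{c{\left(-1,- \frac{9}{-16} \right)} + j} = \sqrt{\left(12 - - \frac{1}{10}\right) - 242} = \sqrt{\left(12 + \frac{1}{10}\right) - 242} = \sqrt{\frac{121}{10} - 242} = \sqrt{- \frac{2299}{10}} = \frac{11 i \sqrt{190}}{10}$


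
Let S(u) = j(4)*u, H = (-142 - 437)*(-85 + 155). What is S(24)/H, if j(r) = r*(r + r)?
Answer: -128/6755 ≈ -0.018949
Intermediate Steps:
H = -40530 (H = -579*70 = -40530)
j(r) = 2*r² (j(r) = r*(2*r) = 2*r²)
S(u) = 32*u (S(u) = (2*4²)*u = (2*16)*u = 32*u)
S(24)/H = (32*24)/(-40530) = 768*(-1/40530) = -128/6755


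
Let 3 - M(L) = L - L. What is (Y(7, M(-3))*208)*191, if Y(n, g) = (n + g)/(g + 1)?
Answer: 99320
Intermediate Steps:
M(L) = 3 (M(L) = 3 - (L - L) = 3 - 1*0 = 3 + 0 = 3)
Y(n, g) = (g + n)/(1 + g)
(Y(7, M(-3))*208)*191 = (((3 + 7)/(1 + 3))*208)*191 = ((10/4)*208)*191 = (((1/4)*10)*208)*191 = ((5/2)*208)*191 = 520*191 = 99320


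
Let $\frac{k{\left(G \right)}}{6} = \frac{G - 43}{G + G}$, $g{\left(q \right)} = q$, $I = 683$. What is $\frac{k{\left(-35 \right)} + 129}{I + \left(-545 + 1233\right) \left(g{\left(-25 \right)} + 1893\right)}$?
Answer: $\frac{4749}{45005345} \approx 0.00010552$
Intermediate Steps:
$k{\left(G \right)} = \frac{3 \left(-43 + G\right)}{G}$ ($k{\left(G \right)} = 6 \frac{G - 43}{G + G} = 6 \frac{-43 + G}{2 G} = \frac{3 \left(-43 + G\right)}{G}$)
$\frac{k{\left(-35 \right)} + 129}{I + \left(-545 + 1233\right) \left(g{\left(-25 \right)} + 1893\right)} = \frac{\left(3 - \frac{129}{-35}\right) + 129}{683 + \left(-545 + 1233\right) \left(-25 + 1893\right)} = \frac{\left(3 - - \frac{129}{35}\right) + 129}{683 + 688 \cdot 1868} = \frac{\left(3 + \frac{129}{35}\right) + 129}{683 + 1285184} = \frac{\frac{234}{35} + 129}{1285867} = \frac{4749}{35} \cdot \frac{1}{1285867} = \frac{4749}{45005345}$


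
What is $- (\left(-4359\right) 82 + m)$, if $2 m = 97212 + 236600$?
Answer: $190532$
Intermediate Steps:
$m = 166906$ ($m = \frac{97212 + 236600}{2} = \frac{1}{2} \cdot 333812 = 166906$)
$- (\left(-4359\right) 82 + m) = - (\left(-4359\right) 82 + 166906) = - (-357438 + 166906) = \left(-1\right) \left(-190532\right) = 190532$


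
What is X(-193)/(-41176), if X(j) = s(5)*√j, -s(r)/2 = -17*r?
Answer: -85*I*√193/20588 ≈ -0.057357*I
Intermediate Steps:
s(r) = 34*r (s(r) = -(-34)*r = 34*r)
X(j) = 170*√j (X(j) = (34*5)*√j = 170*√j)
X(-193)/(-41176) = (170*√(-193))/(-41176) = (170*(I*√193))*(-1/41176) = (170*I*√193)*(-1/41176) = -85*I*√193/20588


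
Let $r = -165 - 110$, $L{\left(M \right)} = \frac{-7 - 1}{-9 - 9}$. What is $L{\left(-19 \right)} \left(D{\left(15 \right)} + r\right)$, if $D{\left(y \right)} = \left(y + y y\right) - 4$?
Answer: $- \frac{52}{3} \approx -17.333$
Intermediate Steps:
$L{\left(M \right)} = \frac{4}{9}$ ($L{\left(M \right)} = - \frac{8}{-18} = \left(-8\right) \left(- \frac{1}{18}\right) = \frac{4}{9}$)
$r = -275$ ($r = -165 - 110 = -275$)
$D{\left(y \right)} = -4 + y + y^{2}$ ($D{\left(y \right)} = \left(y + y^{2}\right) - 4 = -4 + y + y^{2}$)
$L{\left(-19 \right)} \left(D{\left(15 \right)} + r\right) = \frac{4 \left(\left(-4 + 15 + 15^{2}\right) - 275\right)}{9} = \frac{4 \left(\left(-4 + 15 + 225\right) - 275\right)}{9} = \frac{4 \left(236 - 275\right)}{9} = \frac{4}{9} \left(-39\right) = - \frac{52}{3}$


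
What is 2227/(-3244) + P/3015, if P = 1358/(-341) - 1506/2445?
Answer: -623393180621/906064041300 ≈ -0.68802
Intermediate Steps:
P = -1277952/277915 (P = 1358*(-1/341) - 1506*1/2445 = -1358/341 - 502/815 = -1277952/277915 ≈ -4.5984)
2227/(-3244) + P/3015 = 2227/(-3244) - 1277952/277915/3015 = 2227*(-1/3244) - 1277952/277915*1/3015 = -2227/3244 - 425984/279304575 = -623393180621/906064041300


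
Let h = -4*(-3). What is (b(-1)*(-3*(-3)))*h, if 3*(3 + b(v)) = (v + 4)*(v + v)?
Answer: -540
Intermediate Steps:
h = 12
b(v) = -3 + 2*v*(4 + v)/3 (b(v) = -3 + ((v + 4)*(v + v))/3 = -3 + ((4 + v)*(2*v))/3 = -3 + (2*v*(4 + v))/3 = -3 + 2*v*(4 + v)/3)
(b(-1)*(-3*(-3)))*h = ((-3 + (2/3)*(-1)**2 + (8/3)*(-1))*(-3*(-3)))*12 = ((-3 + (2/3)*1 - 8/3)*9)*12 = ((-3 + 2/3 - 8/3)*9)*12 = -5*9*12 = -45*12 = -540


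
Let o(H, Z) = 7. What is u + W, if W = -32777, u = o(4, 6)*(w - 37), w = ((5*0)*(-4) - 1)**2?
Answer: -33029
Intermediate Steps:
w = 1 (w = (0*(-4) - 1)**2 = (0 - 1)**2 = (-1)**2 = 1)
u = -252 (u = 7*(1 - 37) = 7*(-36) = -252)
u + W = -252 - 32777 = -33029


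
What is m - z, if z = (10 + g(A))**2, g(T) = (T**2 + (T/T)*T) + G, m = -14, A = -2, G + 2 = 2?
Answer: -158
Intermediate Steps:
G = 0 (G = -2 + 2 = 0)
g(T) = T + T**2 (g(T) = (T**2 + (T/T)*T) + 0 = (T**2 + 1*T) + 0 = (T**2 + T) + 0 = (T + T**2) + 0 = T + T**2)
z = 144 (z = (10 - 2*(1 - 2))**2 = (10 - 2*(-1))**2 = (10 + 2)**2 = 12**2 = 144)
m - z = -14 - 1*144 = -14 - 144 = -158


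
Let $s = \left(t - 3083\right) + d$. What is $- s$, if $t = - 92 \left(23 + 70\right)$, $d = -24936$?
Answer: $36575$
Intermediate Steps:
$t = -8556$ ($t = \left(-92\right) 93 = -8556$)
$s = -36575$ ($s = \left(-8556 - 3083\right) - 24936 = -11639 - 24936 = -36575$)
$- s = \left(-1\right) \left(-36575\right) = 36575$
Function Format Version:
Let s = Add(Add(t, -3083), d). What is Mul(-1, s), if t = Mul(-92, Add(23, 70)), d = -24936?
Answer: 36575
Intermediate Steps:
t = -8556 (t = Mul(-92, 93) = -8556)
s = -36575 (s = Add(Add(-8556, -3083), -24936) = Add(-11639, -24936) = -36575)
Mul(-1, s) = Mul(-1, -36575) = 36575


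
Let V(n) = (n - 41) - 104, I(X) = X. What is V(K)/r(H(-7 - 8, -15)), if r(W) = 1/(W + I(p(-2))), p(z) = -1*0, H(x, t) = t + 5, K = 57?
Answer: 880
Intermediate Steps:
H(x, t) = 5 + t
p(z) = 0
V(n) = -145 + n (V(n) = (-41 + n) - 104 = -145 + n)
r(W) = 1/W (r(W) = 1/(W + 0) = 1/W)
V(K)/r(H(-7 - 8, -15)) = (-145 + 57)/(1/(5 - 15)) = -88/(1/(-10)) = -88/(-⅒) = -88*(-10) = 880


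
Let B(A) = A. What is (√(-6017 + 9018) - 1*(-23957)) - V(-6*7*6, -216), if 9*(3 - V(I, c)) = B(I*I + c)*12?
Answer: 108338 + √3001 ≈ 1.0839e+5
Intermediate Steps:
V(I, c) = 3 - 4*c/3 - 4*I²/3 (V(I, c) = 3 - (I*I + c)*12/9 = 3 - (I² + c)*12/9 = 3 - (c + I²)*12/9 = 3 - (12*c + 12*I²)/9 = 3 + (-4*c/3 - 4*I²/3) = 3 - 4*c/3 - 4*I²/3)
(√(-6017 + 9018) - 1*(-23957)) - V(-6*7*6, -216) = (√(-6017 + 9018) - 1*(-23957)) - (3 - 4/3*(-216) - 4*(-6*7*6)²/3) = (√3001 + 23957) - (3 + 288 - 4*(-42*6)²/3) = (23957 + √3001) - (3 + 288 - 4/3*(-252)²) = (23957 + √3001) - (3 + 288 - 4/3*63504) = (23957 + √3001) - (3 + 288 - 84672) = (23957 + √3001) - 1*(-84381) = (23957 + √3001) + 84381 = 108338 + √3001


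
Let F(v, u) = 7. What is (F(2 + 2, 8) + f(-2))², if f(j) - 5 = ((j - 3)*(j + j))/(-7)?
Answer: 4096/49 ≈ 83.592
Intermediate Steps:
f(j) = 5 - 2*j*(-3 + j)/7 (f(j) = 5 + ((j - 3)*(j + j))/(-7) = 5 + ((-3 + j)*(2*j))*(-⅐) = 5 + (2*j*(-3 + j))*(-⅐) = 5 - 2*j*(-3 + j)/7)
(F(2 + 2, 8) + f(-2))² = (7 + (5 - 2/7*(-2)² + (6/7)*(-2)))² = (7 + (5 - 2/7*4 - 12/7))² = (7 + (5 - 8/7 - 12/7))² = (7 + 15/7)² = (64/7)² = 4096/49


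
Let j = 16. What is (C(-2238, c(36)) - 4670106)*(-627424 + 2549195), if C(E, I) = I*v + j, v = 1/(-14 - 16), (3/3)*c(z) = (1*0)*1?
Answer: -8974843529390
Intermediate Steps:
c(z) = 0 (c(z) = (1*0)*1 = 0*1 = 0)
v = -1/30 (v = 1/(-30) = -1/30 ≈ -0.033333)
C(E, I) = 16 - I/30 (C(E, I) = I*(-1/30) + 16 = -I/30 + 16 = 16 - I/30)
(C(-2238, c(36)) - 4670106)*(-627424 + 2549195) = ((16 - 1/30*0) - 4670106)*(-627424 + 2549195) = ((16 + 0) - 4670106)*1921771 = (16 - 4670106)*1921771 = -4670090*1921771 = -8974843529390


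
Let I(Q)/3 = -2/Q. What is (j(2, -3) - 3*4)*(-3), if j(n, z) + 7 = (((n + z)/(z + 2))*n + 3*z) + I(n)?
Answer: 87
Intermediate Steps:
I(Q) = -6/Q (I(Q) = 3*(-2/Q) = -6/Q)
j(n, z) = -7 - 6/n + 3*z + n*(n + z)/(2 + z) (j(n, z) = -7 + ((((n + z)/(z + 2))*n + 3*z) - 6/n) = -7 + ((((n + z)/(2 + z))*n + 3*z) - 6/n) = -7 + ((n*(n + z)/(2 + z) + 3*z) - 6/n) = -7 + ((3*z + n*(n + z)/(2 + z)) - 6/n) = -7 + (-6/n + 3*z + n*(n + z)/(2 + z)) = -7 - 6/n + 3*z + n*(n + z)/(2 + z))
(j(2, -3) - 3*4)*(-3) = ((-12 - 6*(-3) + 2*(-14 + 2**2 - 1*(-3) + 3*(-3)**2 + 2*(-3)))/(2*(2 - 3)) - 3*4)*(-3) = ((1/2)*(-12 + 18 + 2*(-14 + 4 + 3 + 3*9 - 6))/(-1) - 12)*(-3) = ((1/2)*(-1)*(-12 + 18 + 2*(-14 + 4 + 3 + 27 - 6)) - 12)*(-3) = ((1/2)*(-1)*(-12 + 18 + 2*14) - 12)*(-3) = ((1/2)*(-1)*(-12 + 18 + 28) - 12)*(-3) = ((1/2)*(-1)*34 - 12)*(-3) = (-17 - 12)*(-3) = -29*(-3) = 87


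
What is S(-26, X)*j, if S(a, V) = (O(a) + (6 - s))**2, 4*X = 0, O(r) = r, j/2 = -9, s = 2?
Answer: -8712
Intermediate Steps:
j = -18 (j = 2*(-9) = -18)
X = 0 (X = (1/4)*0 = 0)
S(a, V) = (4 + a)**2 (S(a, V) = (a + (6 - 1*2))**2 = (a + (6 - 2))**2 = (a + 4)**2 = (4 + a)**2)
S(-26, X)*j = (4 - 26)**2*(-18) = (-22)**2*(-18) = 484*(-18) = -8712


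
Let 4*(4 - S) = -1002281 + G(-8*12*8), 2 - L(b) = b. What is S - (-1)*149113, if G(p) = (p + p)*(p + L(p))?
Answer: 1601821/4 ≈ 4.0046e+5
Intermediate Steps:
L(b) = 2 - b
G(p) = 4*p (G(p) = (p + p)*(p + (2 - p)) = (2*p)*2 = 4*p)
S = 1005369/4 (S = 4 - (-1002281 + 4*(-8*12*8))/4 = 4 - (-1002281 + 4*(-96*8))/4 = 4 - (-1002281 + 4*(-768))/4 = 4 - (-1002281 - 3072)/4 = 4 - 1/4*(-1005353) = 4 + 1005353/4 = 1005369/4 ≈ 2.5134e+5)
S - (-1)*149113 = 1005369/4 - (-1)*149113 = 1005369/4 - 1*(-149113) = 1005369/4 + 149113 = 1601821/4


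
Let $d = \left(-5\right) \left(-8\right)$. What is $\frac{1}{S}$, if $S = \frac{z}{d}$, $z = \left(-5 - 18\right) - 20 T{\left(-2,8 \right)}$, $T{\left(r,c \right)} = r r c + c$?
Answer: $- \frac{40}{823} \approx -0.048603$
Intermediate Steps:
$T{\left(r,c \right)} = c + c r^{2}$ ($T{\left(r,c \right)} = r^{2} c + c = c r^{2} + c = c + c r^{2}$)
$z = -823$ ($z = \left(-5 - 18\right) - 20 \cdot 8 \left(1 + \left(-2\right)^{2}\right) = -23 - 20 \cdot 8 \left(1 + 4\right) = -23 - 20 \cdot 8 \cdot 5 = -23 - 800 = -823$)
$d = 40$
$S = - \frac{823}{40} \approx -20.575$
$\frac{1}{S} = \frac{1}{- \frac{823}{40}} = - \frac{40}{823}$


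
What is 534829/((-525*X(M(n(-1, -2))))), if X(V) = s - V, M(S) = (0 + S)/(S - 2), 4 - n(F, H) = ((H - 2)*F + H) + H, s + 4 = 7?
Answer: -534829/525 ≈ -1018.7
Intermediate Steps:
s = 3 (s = -4 + 7 = 3)
n(F, H) = 4 - 2*H - F*(-2 + H) (n(F, H) = 4 - (((H - 2)*F + H) + H) = 4 - (((-2 + H)*F + H) + H) = 4 - ((F*(-2 + H) + H) + H) = 4 - ((H + F*(-2 + H)) + H) = 4 - (2*H + F*(-2 + H)) = 4 + (-2*H - F*(-2 + H)) = 4 - 2*H - F*(-2 + H))
M(S) = S/(-2 + S)
X(V) = 3 - V
534829/((-525*X(M(n(-1, -2))))) = 534829/((-525*(3 - (4 - 2*(-2) + 2*(-1) - 1*(-1)*(-2))/(-2 + (4 - 2*(-2) + 2*(-1) - 1*(-1)*(-2)))))) = 534829/((-525*(3 - (4 + 4 - 2 - 2)/(-2 + (4 + 4 - 2 - 2))))) = 534829/((-525*(3 - 4/(-2 + 4)))) = 534829/((-525*(3 - 4/2))) = 534829/((-525*(3 - 1*2))) = 534829/((-525*(3 - 2))) = 534829/((-525*1)) = 534829/(-525) = 534829*(-1/525) = -534829/525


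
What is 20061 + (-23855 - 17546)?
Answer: -21340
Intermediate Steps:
20061 + (-23855 - 17546) = 20061 - 41401 = -21340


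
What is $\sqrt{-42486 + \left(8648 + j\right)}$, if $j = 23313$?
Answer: $5 i \sqrt{421} \approx 102.59 i$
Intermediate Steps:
$\sqrt{-42486 + \left(8648 + j\right)} = \sqrt{-42486 + \left(8648 + 23313\right)} = \sqrt{-42486 + 31961} = \sqrt{-10525} = 5 i \sqrt{421}$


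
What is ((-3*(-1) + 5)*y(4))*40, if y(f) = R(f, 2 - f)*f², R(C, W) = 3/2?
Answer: 7680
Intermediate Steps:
R(C, W) = 3/2 (R(C, W) = 3*(½) = 3/2)
y(f) = 3*f²/2
((-3*(-1) + 5)*y(4))*40 = ((-3*(-1) + 5)*((3/2)*4²))*40 = ((3 + 5)*((3/2)*16))*40 = (8*24)*40 = 192*40 = 7680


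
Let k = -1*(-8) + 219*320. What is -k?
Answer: -70088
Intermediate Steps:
k = 70088 (k = 8 + 70080 = 70088)
-k = -1*70088 = -70088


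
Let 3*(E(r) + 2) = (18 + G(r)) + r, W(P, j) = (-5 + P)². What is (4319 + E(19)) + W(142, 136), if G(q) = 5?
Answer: 23100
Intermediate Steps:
E(r) = 17/3 + r/3 (E(r) = -2 + ((18 + 5) + r)/3 = -2 + (23 + r)/3 = -2 + (23/3 + r/3) = 17/3 + r/3)
(4319 + E(19)) + W(142, 136) = (4319 + (17/3 + (⅓)*19)) + (-5 + 142)² = (4319 + (17/3 + 19/3)) + 137² = (4319 + 12) + 18769 = 4331 + 18769 = 23100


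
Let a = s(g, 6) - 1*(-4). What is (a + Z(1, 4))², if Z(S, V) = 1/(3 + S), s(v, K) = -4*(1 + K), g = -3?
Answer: 9025/16 ≈ 564.06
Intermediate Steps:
s(v, K) = -4 - 4*K
a = -24 (a = (-4 - 4*6) - 1*(-4) = (-4 - 24) + 4 = -28 + 4 = -24)
(a + Z(1, 4))² = (-24 + 1/(3 + 1))² = (-24 + 1/4)² = (-24 + ¼)² = (-95/4)² = 9025/16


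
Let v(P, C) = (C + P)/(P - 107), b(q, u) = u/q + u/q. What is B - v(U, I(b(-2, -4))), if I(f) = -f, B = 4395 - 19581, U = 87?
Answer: -303637/20 ≈ -15182.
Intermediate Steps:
b(q, u) = 2*u/q
B = -15186
v(P, C) = (C + P)/(-107 + P)
B - v(U, I(b(-2, -4))) = -15186 - (-2*(-4)/(-2) + 87)/(-107 + 87) = -15186 - (-2*(-4)*(-1)/2 + 87)/(-20) = -15186 - (-1)*(-1*4 + 87)/20 = -15186 - (-1)*(-4 + 87)/20 = -15186 - (-1)*83/20 = -15186 - 1*(-83/20) = -15186 + 83/20 = -303637/20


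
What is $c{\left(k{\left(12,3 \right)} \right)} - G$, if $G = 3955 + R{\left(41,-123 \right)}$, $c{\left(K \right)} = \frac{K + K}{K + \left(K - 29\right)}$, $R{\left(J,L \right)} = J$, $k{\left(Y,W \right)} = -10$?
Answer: $- \frac{195784}{49} \approx -3995.6$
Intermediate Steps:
$c{\left(K \right)} = \frac{2 K}{-29 + 2 K}$ ($c{\left(K \right)} = \frac{2 K}{K + \left(-29 + K\right)} = \frac{2 K}{-29 + 2 K}$)
$G = 3996$ ($G = 3955 + 41 = 3996$)
$c{\left(k{\left(12,3 \right)} \right)} - G = 2 \left(-10\right) \frac{1}{-29 + 2 \left(-10\right)} - 3996 = 2 \left(-10\right) \frac{1}{-29 - 20} - 3996 = 2 \left(-10\right) \frac{1}{-49} - 3996 = 2 \left(-10\right) \left(- \frac{1}{49}\right) - 3996 = \frac{20}{49} - 3996 = - \frac{195784}{49}$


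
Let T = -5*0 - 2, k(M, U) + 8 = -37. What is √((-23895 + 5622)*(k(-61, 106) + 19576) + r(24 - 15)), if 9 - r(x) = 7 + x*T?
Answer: I*√356889943 ≈ 18892.0*I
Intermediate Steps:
k(M, U) = -45 (k(M, U) = -8 - 37 = -45)
T = -2 (T = 0 - 2 = -2)
r(x) = 2 + 2*x (r(x) = 9 - (7 + x*(-2)) = 9 - (7 - 2*x) = 9 + (-7 + 2*x) = 2 + 2*x)
√((-23895 + 5622)*(k(-61, 106) + 19576) + r(24 - 15)) = √((-23895 + 5622)*(-45 + 19576) + (2 + 2*(24 - 15))) = √(-18273*19531 + (2 + 2*9)) = √(-356889963 + (2 + 18)) = √(-356889963 + 20) = √(-356889943) = I*√356889943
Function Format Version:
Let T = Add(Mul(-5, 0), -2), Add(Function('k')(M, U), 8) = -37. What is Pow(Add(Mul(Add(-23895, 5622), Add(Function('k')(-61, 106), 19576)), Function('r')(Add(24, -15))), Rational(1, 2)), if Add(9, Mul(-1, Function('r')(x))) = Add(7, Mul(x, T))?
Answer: Mul(I, Pow(356889943, Rational(1, 2))) ≈ Mul(18892., I)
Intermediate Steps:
Function('k')(M, U) = -45 (Function('k')(M, U) = Add(-8, -37) = -45)
T = -2 (T = Add(0, -2) = -2)
Function('r')(x) = Add(2, Mul(2, x)) (Function('r')(x) = Add(9, Mul(-1, Add(7, Mul(x, -2)))) = Add(9, Mul(-1, Add(7, Mul(-2, x)))) = Add(9, Add(-7, Mul(2, x))) = Add(2, Mul(2, x)))
Pow(Add(Mul(Add(-23895, 5622), Add(Function('k')(-61, 106), 19576)), Function('r')(Add(24, -15))), Rational(1, 2)) = Pow(Add(Mul(Add(-23895, 5622), Add(-45, 19576)), Add(2, Mul(2, Add(24, -15)))), Rational(1, 2)) = Pow(Add(Mul(-18273, 19531), Add(2, Mul(2, 9))), Rational(1, 2)) = Pow(Add(-356889963, Add(2, 18)), Rational(1, 2)) = Pow(Add(-356889963, 20), Rational(1, 2)) = Pow(-356889943, Rational(1, 2)) = Mul(I, Pow(356889943, Rational(1, 2)))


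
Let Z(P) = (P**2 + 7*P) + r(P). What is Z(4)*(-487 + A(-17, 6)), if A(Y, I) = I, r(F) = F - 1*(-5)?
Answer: -25493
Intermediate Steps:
r(F) = 5 + F (r(F) = F + 5 = 5 + F)
Z(P) = 5 + P**2 + 8*P (Z(P) = (P**2 + 7*P) + (5 + P) = 5 + P**2 + 8*P)
Z(4)*(-487 + A(-17, 6)) = (5 + 4**2 + 8*4)*(-487 + 6) = (5 + 16 + 32)*(-481) = 53*(-481) = -25493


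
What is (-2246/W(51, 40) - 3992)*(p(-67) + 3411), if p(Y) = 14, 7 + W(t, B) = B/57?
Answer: -4469988050/359 ≈ -1.2451e+7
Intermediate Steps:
W(t, B) = -7 + B/57
(-2246/W(51, 40) - 3992)*(p(-67) + 3411) = (-2246/(-7 + (1/57)*40) - 3992)*(14 + 3411) = (-2246/(-7 + 40/57) - 3992)*3425 = (-2246/(-359/57) - 3992)*3425 = (-2246*(-57/359) - 3992)*3425 = (128022/359 - 3992)*3425 = -1305106/359*3425 = -4469988050/359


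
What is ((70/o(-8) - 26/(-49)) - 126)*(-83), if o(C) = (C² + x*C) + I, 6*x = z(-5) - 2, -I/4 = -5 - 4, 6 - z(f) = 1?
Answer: 24351287/2352 ≈ 10353.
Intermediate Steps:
z(f) = 5 (z(f) = 6 - 1*1 = 6 - 1 = 5)
I = 36 (I = -4*(-5 - 4) = -4*(-9) = 36)
x = ½ (x = (5 - 2)/6 = (⅙)*3 = ½ ≈ 0.50000)
o(C) = 36 + C² + C/2 (o(C) = (C² + C/2) + 36 = 36 + C² + C/2)
((70/o(-8) - 26/(-49)) - 126)*(-83) = ((70/(36 + (-8)² + (½)*(-8)) - 26/(-49)) - 126)*(-83) = ((70/(36 + 64 - 4) - 26*(-1/49)) - 126)*(-83) = ((70/96 + 26/49) - 126)*(-83) = ((70*(1/96) + 26/49) - 126)*(-83) = ((35/48 + 26/49) - 126)*(-83) = (2963/2352 - 126)*(-83) = -293389/2352*(-83) = 24351287/2352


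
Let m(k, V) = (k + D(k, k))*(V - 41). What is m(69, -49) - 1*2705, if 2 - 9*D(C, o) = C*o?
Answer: 38675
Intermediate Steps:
D(C, o) = 2/9 - C*o/9
m(k, V) = (-41 + V)*(2/9 + k - k**2/9) (m(k, V) = (k + (2/9 - k*k/9))*(V - 41) = (k + (2/9 - k**2/9))*(-41 + V) = (2/9 + k - k**2/9)*(-41 + V) = (-41 + V)*(2/9 + k - k**2/9))
m(69, -49) - 1*2705 = (-82/9 - 41*69 + (41/9)*69**2 - 49*69 - 1/9*(-49)*(-2 + 69**2)) - 1*2705 = (-82/9 - 2829 + (41/9)*4761 - 3381 - 1/9*(-49)*(-2 + 4761)) - 2705 = (-82/9 - 2829 + 21689 - 3381 - 1/9*(-49)*4759) - 2705 = (-82/9 - 2829 + 21689 - 3381 + 233191/9) - 2705 = 41380 - 2705 = 38675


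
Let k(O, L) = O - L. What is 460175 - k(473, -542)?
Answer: 459160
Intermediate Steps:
460175 - k(473, -542) = 460175 - (473 - 1*(-542)) = 460175 - (473 + 542) = 460175 - 1*1015 = 460175 - 1015 = 459160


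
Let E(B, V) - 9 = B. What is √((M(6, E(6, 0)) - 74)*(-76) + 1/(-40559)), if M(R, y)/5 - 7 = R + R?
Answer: I*√2625471880235/40559 ≈ 39.95*I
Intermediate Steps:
E(B, V) = 9 + B
M(R, y) = 35 + 10*R (M(R, y) = 35 + 5*(R + R) = 35 + 5*(2*R) = 35 + 10*R)
√((M(6, E(6, 0)) - 74)*(-76) + 1/(-40559)) = √(((35 + 10*6) - 74)*(-76) + 1/(-40559)) = √(((35 + 60) - 74)*(-76) - 1/40559) = √((95 - 74)*(-76) - 1/40559) = √(21*(-76) - 1/40559) = √(-1596 - 1/40559) = √(-64732165/40559) = I*√2625471880235/40559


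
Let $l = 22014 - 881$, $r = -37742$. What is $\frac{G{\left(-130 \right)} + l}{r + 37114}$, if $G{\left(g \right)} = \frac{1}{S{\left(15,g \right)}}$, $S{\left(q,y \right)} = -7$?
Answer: $- \frac{73965}{2198} \approx -33.651$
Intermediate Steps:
$l = 21133$
$G{\left(g \right)} = - \frac{1}{7}$ ($G{\left(g \right)} = \frac{1}{-7} = - \frac{1}{7}$)
$\frac{G{\left(-130 \right)} + l}{r + 37114} = \frac{- \frac{1}{7} + 21133}{-37742 + 37114} = \frac{147930}{7 \left(-628\right)} = \frac{147930}{7} \left(- \frac{1}{628}\right) = - \frac{73965}{2198}$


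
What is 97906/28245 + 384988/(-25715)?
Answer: -1671266654/145264035 ≈ -11.505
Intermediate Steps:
97906/28245 + 384988/(-25715) = 97906*(1/28245) + 384988*(-1/25715) = 97906/28245 - 384988/25715 = -1671266654/145264035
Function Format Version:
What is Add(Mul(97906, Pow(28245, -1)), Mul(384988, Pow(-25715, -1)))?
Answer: Rational(-1671266654, 145264035) ≈ -11.505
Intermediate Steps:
Add(Mul(97906, Pow(28245, -1)), Mul(384988, Pow(-25715, -1))) = Add(Mul(97906, Rational(1, 28245)), Mul(384988, Rational(-1, 25715))) = Add(Rational(97906, 28245), Rational(-384988, 25715)) = Rational(-1671266654, 145264035)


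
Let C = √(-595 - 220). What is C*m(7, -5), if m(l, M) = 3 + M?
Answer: -2*I*√815 ≈ -57.096*I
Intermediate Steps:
C = I*√815 (C = √(-815) = I*√815 ≈ 28.548*I)
C*m(7, -5) = (I*√815)*(3 - 5) = (I*√815)*(-2) = -2*I*√815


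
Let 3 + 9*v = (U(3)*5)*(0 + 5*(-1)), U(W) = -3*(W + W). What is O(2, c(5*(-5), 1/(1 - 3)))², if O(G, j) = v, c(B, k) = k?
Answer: 22201/9 ≈ 2466.8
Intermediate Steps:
U(W) = -6*W
v = 149/3 (v = -⅓ + ((-6*3*5)*(0 + 5*(-1)))/9 = -⅓ + ((-18*5)*(0 - 5))/9 = -⅓ + (-90*(-5))/9 = -⅓ + (⅑)*450 = -⅓ + 50 = 149/3 ≈ 49.667)
O(G, j) = 149/3
O(2, c(5*(-5), 1/(1 - 3)))² = (149/3)² = 22201/9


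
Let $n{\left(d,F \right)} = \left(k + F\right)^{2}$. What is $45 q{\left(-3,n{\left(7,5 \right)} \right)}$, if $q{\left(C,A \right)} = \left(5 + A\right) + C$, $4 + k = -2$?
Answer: $135$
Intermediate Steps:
$k = -6$ ($k = -4 - 2 = -6$)
$n{\left(d,F \right)} = \left(-6 + F\right)^{2}$
$q{\left(C,A \right)} = 5 + A + C$
$45 q{\left(-3,n{\left(7,5 \right)} \right)} = 45 \left(5 + \left(-6 + 5\right)^{2} - 3\right) = 45 \left(5 + \left(-1\right)^{2} - 3\right) = 45 \left(5 + 1 - 3\right) = 45 \cdot 3 = 135$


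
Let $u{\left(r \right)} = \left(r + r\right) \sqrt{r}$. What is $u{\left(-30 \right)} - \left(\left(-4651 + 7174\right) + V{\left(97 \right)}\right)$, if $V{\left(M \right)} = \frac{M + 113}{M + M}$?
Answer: $- \frac{244836}{97} - 60 i \sqrt{30} \approx -2524.1 - 328.63 i$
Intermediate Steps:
$u{\left(r \right)} = 2 r^{\frac{3}{2}}$ ($u{\left(r \right)} = 2 r \sqrt{r} = 2 r^{\frac{3}{2}}$)
$V{\left(M \right)} = \frac{113 + M}{2 M}$
$u{\left(-30 \right)} - \left(\left(-4651 + 7174\right) + V{\left(97 \right)}\right) = 2 \left(-30\right)^{\frac{3}{2}} - \left(\left(-4651 + 7174\right) + \frac{113 + 97}{2 \cdot 97}\right) = 2 \left(- 30 i \sqrt{30}\right) - \left(2523 + \frac{1}{2} \cdot \frac{1}{97} \cdot 210\right) = - 60 i \sqrt{30} - \left(2523 + \frac{105}{97}\right) = - 60 i \sqrt{30} - \frac{244836}{97} = - \frac{244836}{97} - 60 i \sqrt{30}$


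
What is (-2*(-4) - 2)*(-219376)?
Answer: -1316256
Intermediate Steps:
(-2*(-4) - 2)*(-219376) = (8 - 2)*(-219376) = 6*(-219376) = -1316256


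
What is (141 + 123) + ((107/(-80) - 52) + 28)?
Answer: 19093/80 ≈ 238.66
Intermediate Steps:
(141 + 123) + ((107/(-80) - 52) + 28) = 264 + ((107*(-1/80) - 52) + 28) = 264 + ((-107/80 - 52) + 28) = 264 + (-4267/80 + 28) = 264 - 2027/80 = 19093/80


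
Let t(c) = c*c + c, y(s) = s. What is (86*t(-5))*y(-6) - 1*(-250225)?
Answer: 239905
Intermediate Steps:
t(c) = c + c**2 (t(c) = c**2 + c = c + c**2)
(86*t(-5))*y(-6) - 1*(-250225) = (86*(-5*(1 - 5)))*(-6) - 1*(-250225) = (86*(-5*(-4)))*(-6) + 250225 = (86*20)*(-6) + 250225 = 1720*(-6) + 250225 = -10320 + 250225 = 239905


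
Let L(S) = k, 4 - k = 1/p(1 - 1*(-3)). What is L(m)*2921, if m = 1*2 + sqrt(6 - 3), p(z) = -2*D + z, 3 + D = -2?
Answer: 160655/14 ≈ 11475.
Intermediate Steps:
D = -5 (D = -3 - 2 = -5)
p(z) = 10 + z (p(z) = -2*(-5) + z = 10 + z)
m = 2 + sqrt(3) ≈ 3.7321
k = 55/14 (k = 4 - 1/(10 + (1 - 1*(-3))) = 4 - 1/(10 + (1 + 3)) = 4 - 1/(10 + 4) = 4 - 1/14 = 55/14 ≈ 3.9286)
L(S) = 55/14
L(m)*2921 = (55/14)*2921 = 160655/14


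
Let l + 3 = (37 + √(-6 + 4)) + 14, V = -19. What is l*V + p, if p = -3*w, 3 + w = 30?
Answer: -993 - 19*I*√2 ≈ -993.0 - 26.87*I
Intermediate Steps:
w = 27 (w = -3 + 30 = 27)
l = 48 + I*√2 (l = -3 + ((37 + √(-6 + 4)) + 14) = -3 + ((37 + √(-2)) + 14) = -3 + ((37 + I*√2) + 14) = -3 + (51 + I*√2) = 48 + I*√2 ≈ 48.0 + 1.4142*I)
p = -81 (p = -3*27 = -81)
l*V + p = (48 + I*√2)*(-19) - 81 = (-912 - 19*I*√2) - 81 = -993 - 19*I*√2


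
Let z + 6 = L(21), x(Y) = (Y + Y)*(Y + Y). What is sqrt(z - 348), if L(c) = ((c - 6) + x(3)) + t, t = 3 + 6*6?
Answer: 2*I*sqrt(66) ≈ 16.248*I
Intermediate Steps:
t = 39 (t = 3 + 36 = 39)
x(Y) = 4*Y**2 (x(Y) = (2*Y)*(2*Y) = 4*Y**2)
L(c) = 69 + c (L(c) = ((c - 6) + 4*3**2) + 39 = ((-6 + c) + 4*9) + 39 = ((-6 + c) + 36) + 39 = (30 + c) + 39 = 69 + c)
z = 84 (z = -6 + (69 + 21) = -6 + 90 = 84)
sqrt(z - 348) = sqrt(84 - 348) = sqrt(-264) = 2*I*sqrt(66)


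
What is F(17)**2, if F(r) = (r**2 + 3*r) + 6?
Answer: 119716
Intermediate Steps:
F(r) = 6 + r**2 + 3*r
F(17)**2 = (6 + 17**2 + 3*17)**2 = (6 + 289 + 51)**2 = 346**2 = 119716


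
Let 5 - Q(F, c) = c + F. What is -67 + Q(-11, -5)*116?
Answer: 2369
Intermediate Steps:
Q(F, c) = 5 - F - c (Q(F, c) = 5 - (c + F) = 5 - (F + c) = 5 + (-F - c) = 5 - F - c)
-67 + Q(-11, -5)*116 = -67 + (5 - 1*(-11) - 1*(-5))*116 = -67 + (5 + 11 + 5)*116 = -67 + 21*116 = -67 + 2436 = 2369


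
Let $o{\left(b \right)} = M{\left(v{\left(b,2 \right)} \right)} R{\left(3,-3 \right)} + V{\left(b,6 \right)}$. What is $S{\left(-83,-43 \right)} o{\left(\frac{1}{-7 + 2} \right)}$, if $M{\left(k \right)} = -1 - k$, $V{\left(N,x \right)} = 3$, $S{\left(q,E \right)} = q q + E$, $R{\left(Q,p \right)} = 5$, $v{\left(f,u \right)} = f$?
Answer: $-6846$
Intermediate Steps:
$S{\left(q,E \right)} = E + q^{2}$ ($S{\left(q,E \right)} = q^{2} + E = E + q^{2}$)
$o{\left(b \right)} = -2 - 5 b$ ($o{\left(b \right)} = \left(-1 - b\right) 5 + 3 = \left(-5 - 5 b\right) + 3 = -2 - 5 b$)
$S{\left(-83,-43 \right)} o{\left(\frac{1}{-7 + 2} \right)} = \left(-43 + \left(-83\right)^{2}\right) \left(-2 - \frac{5}{-7 + 2}\right) = \left(-43 + 6889\right) \left(-2 - \frac{5}{-5}\right) = 6846 \left(-2 - -1\right) = 6846 \left(-2 + 1\right) = 6846 \left(-1\right) = -6846$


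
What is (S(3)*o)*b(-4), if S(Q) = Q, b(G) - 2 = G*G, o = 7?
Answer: 378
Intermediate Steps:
b(G) = 2 + G² (b(G) = 2 + G*G = 2 + G²)
(S(3)*o)*b(-4) = (3*7)*(2 + (-4)²) = 21*(2 + 16) = 21*18 = 378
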